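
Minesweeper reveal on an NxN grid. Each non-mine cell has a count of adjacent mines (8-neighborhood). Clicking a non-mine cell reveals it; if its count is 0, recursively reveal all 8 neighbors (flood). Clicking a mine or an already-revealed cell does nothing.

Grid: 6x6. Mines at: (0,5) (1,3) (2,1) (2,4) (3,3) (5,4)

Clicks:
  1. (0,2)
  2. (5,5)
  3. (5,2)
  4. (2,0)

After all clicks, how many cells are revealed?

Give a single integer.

Answer: 14

Derivation:
Click 1 (0,2) count=1: revealed 1 new [(0,2)] -> total=1
Click 2 (5,5) count=1: revealed 1 new [(5,5)] -> total=2
Click 3 (5,2) count=0: revealed 11 new [(3,0) (3,1) (3,2) (4,0) (4,1) (4,2) (4,3) (5,0) (5,1) (5,2) (5,3)] -> total=13
Click 4 (2,0) count=1: revealed 1 new [(2,0)] -> total=14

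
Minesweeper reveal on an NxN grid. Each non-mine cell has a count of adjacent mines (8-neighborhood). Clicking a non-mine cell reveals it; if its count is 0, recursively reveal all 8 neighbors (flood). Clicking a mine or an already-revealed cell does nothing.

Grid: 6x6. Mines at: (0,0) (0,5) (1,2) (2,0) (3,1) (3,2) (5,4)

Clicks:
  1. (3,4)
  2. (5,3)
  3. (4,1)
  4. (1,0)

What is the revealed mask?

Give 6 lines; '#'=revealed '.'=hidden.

Answer: ......
#..###
...###
...###
.#.###
...#..

Derivation:
Click 1 (3,4) count=0: revealed 12 new [(1,3) (1,4) (1,5) (2,3) (2,4) (2,5) (3,3) (3,4) (3,5) (4,3) (4,4) (4,5)] -> total=12
Click 2 (5,3) count=1: revealed 1 new [(5,3)] -> total=13
Click 3 (4,1) count=2: revealed 1 new [(4,1)] -> total=14
Click 4 (1,0) count=2: revealed 1 new [(1,0)] -> total=15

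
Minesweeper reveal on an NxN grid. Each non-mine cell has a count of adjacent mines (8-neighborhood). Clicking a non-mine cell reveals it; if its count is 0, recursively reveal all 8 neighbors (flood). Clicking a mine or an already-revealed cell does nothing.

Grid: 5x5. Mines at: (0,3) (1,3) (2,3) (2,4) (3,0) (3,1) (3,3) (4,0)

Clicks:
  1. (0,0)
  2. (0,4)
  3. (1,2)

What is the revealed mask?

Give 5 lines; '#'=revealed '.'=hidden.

Click 1 (0,0) count=0: revealed 9 new [(0,0) (0,1) (0,2) (1,0) (1,1) (1,2) (2,0) (2,1) (2,2)] -> total=9
Click 2 (0,4) count=2: revealed 1 new [(0,4)] -> total=10
Click 3 (1,2) count=3: revealed 0 new [(none)] -> total=10

Answer: ###.#
###..
###..
.....
.....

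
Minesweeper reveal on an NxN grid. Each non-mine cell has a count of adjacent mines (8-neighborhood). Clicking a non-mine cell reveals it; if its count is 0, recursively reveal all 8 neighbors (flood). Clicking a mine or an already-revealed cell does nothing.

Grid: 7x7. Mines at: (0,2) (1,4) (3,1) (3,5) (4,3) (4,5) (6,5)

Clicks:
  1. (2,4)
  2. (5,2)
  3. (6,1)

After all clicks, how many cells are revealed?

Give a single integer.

Click 1 (2,4) count=2: revealed 1 new [(2,4)] -> total=1
Click 2 (5,2) count=1: revealed 1 new [(5,2)] -> total=2
Click 3 (6,1) count=0: revealed 12 new [(4,0) (4,1) (4,2) (5,0) (5,1) (5,3) (5,4) (6,0) (6,1) (6,2) (6,3) (6,4)] -> total=14

Answer: 14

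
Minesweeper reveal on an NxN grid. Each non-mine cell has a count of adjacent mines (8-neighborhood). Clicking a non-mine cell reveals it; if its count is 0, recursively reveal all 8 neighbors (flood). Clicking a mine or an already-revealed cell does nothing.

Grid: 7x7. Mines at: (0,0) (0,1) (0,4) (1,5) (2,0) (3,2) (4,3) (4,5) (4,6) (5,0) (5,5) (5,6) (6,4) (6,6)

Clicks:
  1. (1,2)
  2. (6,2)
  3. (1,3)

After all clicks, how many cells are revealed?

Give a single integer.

Answer: 8

Derivation:
Click 1 (1,2) count=1: revealed 1 new [(1,2)] -> total=1
Click 2 (6,2) count=0: revealed 6 new [(5,1) (5,2) (5,3) (6,1) (6,2) (6,3)] -> total=7
Click 3 (1,3) count=1: revealed 1 new [(1,3)] -> total=8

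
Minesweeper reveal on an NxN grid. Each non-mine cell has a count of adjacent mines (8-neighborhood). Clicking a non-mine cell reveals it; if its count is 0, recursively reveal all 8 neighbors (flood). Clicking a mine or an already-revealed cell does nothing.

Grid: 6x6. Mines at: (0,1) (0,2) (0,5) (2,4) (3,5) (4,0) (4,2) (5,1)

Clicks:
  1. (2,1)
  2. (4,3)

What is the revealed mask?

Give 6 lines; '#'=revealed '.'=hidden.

Answer: ......
####..
####..
####..
...#..
......

Derivation:
Click 1 (2,1) count=0: revealed 12 new [(1,0) (1,1) (1,2) (1,3) (2,0) (2,1) (2,2) (2,3) (3,0) (3,1) (3,2) (3,3)] -> total=12
Click 2 (4,3) count=1: revealed 1 new [(4,3)] -> total=13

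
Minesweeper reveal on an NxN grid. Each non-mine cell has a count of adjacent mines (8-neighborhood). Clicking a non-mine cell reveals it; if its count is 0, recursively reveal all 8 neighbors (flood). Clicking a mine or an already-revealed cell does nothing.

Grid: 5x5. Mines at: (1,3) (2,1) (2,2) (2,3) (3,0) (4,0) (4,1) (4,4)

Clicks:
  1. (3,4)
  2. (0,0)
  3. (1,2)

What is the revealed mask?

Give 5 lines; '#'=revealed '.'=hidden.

Click 1 (3,4) count=2: revealed 1 new [(3,4)] -> total=1
Click 2 (0,0) count=0: revealed 6 new [(0,0) (0,1) (0,2) (1,0) (1,1) (1,2)] -> total=7
Click 3 (1,2) count=4: revealed 0 new [(none)] -> total=7

Answer: ###..
###..
.....
....#
.....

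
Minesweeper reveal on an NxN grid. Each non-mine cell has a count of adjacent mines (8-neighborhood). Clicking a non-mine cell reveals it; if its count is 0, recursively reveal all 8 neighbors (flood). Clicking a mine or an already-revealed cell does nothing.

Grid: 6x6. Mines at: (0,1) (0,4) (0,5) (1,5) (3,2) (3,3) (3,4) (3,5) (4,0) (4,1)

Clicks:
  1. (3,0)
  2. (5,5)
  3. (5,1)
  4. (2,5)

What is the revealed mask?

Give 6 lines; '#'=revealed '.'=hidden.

Click 1 (3,0) count=2: revealed 1 new [(3,0)] -> total=1
Click 2 (5,5) count=0: revealed 8 new [(4,2) (4,3) (4,4) (4,5) (5,2) (5,3) (5,4) (5,5)] -> total=9
Click 3 (5,1) count=2: revealed 1 new [(5,1)] -> total=10
Click 4 (2,5) count=3: revealed 1 new [(2,5)] -> total=11

Answer: ......
......
.....#
#.....
..####
.#####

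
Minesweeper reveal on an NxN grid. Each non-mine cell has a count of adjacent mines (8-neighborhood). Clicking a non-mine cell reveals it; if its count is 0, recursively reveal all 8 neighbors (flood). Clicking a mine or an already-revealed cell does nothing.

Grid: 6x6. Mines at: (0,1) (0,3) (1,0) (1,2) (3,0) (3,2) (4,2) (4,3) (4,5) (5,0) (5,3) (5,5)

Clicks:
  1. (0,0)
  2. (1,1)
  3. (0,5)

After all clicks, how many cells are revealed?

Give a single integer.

Answer: 13

Derivation:
Click 1 (0,0) count=2: revealed 1 new [(0,0)] -> total=1
Click 2 (1,1) count=3: revealed 1 new [(1,1)] -> total=2
Click 3 (0,5) count=0: revealed 11 new [(0,4) (0,5) (1,3) (1,4) (1,5) (2,3) (2,4) (2,5) (3,3) (3,4) (3,5)] -> total=13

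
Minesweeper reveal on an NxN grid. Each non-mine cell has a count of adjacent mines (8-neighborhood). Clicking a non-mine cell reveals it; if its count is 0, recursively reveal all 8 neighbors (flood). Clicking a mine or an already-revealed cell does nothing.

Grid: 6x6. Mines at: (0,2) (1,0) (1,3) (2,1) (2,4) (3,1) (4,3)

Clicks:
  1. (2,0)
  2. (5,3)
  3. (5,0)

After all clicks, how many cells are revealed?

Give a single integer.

Answer: 8

Derivation:
Click 1 (2,0) count=3: revealed 1 new [(2,0)] -> total=1
Click 2 (5,3) count=1: revealed 1 new [(5,3)] -> total=2
Click 3 (5,0) count=0: revealed 6 new [(4,0) (4,1) (4,2) (5,0) (5,1) (5,2)] -> total=8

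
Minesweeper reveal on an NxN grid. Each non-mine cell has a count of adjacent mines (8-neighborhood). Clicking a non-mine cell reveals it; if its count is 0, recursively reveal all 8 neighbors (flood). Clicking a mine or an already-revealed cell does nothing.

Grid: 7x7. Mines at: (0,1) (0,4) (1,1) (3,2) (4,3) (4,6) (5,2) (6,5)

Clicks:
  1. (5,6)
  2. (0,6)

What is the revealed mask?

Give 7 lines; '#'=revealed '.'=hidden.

Answer: .....##
...####
...####
...####
.......
......#
.......

Derivation:
Click 1 (5,6) count=2: revealed 1 new [(5,6)] -> total=1
Click 2 (0,6) count=0: revealed 14 new [(0,5) (0,6) (1,3) (1,4) (1,5) (1,6) (2,3) (2,4) (2,5) (2,6) (3,3) (3,4) (3,5) (3,6)] -> total=15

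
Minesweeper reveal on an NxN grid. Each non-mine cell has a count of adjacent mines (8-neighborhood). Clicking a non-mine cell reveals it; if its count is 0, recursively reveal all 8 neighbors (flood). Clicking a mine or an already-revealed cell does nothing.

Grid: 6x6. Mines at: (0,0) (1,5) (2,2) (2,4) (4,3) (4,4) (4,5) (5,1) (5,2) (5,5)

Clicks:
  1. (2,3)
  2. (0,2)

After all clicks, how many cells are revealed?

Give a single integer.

Click 1 (2,3) count=2: revealed 1 new [(2,3)] -> total=1
Click 2 (0,2) count=0: revealed 8 new [(0,1) (0,2) (0,3) (0,4) (1,1) (1,2) (1,3) (1,4)] -> total=9

Answer: 9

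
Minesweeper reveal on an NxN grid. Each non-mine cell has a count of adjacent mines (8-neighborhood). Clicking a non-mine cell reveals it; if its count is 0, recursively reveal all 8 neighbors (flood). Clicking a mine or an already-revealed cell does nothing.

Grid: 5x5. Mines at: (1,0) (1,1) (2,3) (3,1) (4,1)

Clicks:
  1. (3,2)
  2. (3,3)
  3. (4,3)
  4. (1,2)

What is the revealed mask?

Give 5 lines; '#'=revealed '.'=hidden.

Answer: .....
..#..
.....
..###
..###

Derivation:
Click 1 (3,2) count=3: revealed 1 new [(3,2)] -> total=1
Click 2 (3,3) count=1: revealed 1 new [(3,3)] -> total=2
Click 3 (4,3) count=0: revealed 4 new [(3,4) (4,2) (4,3) (4,4)] -> total=6
Click 4 (1,2) count=2: revealed 1 new [(1,2)] -> total=7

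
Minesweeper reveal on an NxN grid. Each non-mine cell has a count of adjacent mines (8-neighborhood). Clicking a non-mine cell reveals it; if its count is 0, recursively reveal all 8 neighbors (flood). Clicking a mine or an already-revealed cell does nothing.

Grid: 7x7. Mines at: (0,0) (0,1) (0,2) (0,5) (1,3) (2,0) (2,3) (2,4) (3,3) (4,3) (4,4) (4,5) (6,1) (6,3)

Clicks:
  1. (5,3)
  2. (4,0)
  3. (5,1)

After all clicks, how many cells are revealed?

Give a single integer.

Answer: 10

Derivation:
Click 1 (5,3) count=3: revealed 1 new [(5,3)] -> total=1
Click 2 (4,0) count=0: revealed 9 new [(3,0) (3,1) (3,2) (4,0) (4,1) (4,2) (5,0) (5,1) (5,2)] -> total=10
Click 3 (5,1) count=1: revealed 0 new [(none)] -> total=10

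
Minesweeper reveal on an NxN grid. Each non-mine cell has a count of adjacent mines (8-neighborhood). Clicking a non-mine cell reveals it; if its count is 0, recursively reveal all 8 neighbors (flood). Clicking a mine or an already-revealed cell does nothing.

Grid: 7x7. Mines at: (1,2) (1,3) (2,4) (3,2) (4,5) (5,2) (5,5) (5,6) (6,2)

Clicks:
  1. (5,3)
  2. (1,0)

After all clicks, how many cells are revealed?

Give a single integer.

Click 1 (5,3) count=2: revealed 1 new [(5,3)] -> total=1
Click 2 (1,0) count=0: revealed 14 new [(0,0) (0,1) (1,0) (1,1) (2,0) (2,1) (3,0) (3,1) (4,0) (4,1) (5,0) (5,1) (6,0) (6,1)] -> total=15

Answer: 15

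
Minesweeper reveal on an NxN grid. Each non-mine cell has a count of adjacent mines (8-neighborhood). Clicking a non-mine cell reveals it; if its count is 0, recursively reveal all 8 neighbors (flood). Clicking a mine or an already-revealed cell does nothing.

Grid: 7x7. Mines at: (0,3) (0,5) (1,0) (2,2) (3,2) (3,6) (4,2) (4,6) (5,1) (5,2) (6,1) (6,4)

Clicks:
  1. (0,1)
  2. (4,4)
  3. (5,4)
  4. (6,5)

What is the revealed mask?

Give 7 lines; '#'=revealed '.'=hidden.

Answer: .#.....
...###.
...###.
...###.
...###.
...###.
.....#.

Derivation:
Click 1 (0,1) count=1: revealed 1 new [(0,1)] -> total=1
Click 2 (4,4) count=0: revealed 15 new [(1,3) (1,4) (1,5) (2,3) (2,4) (2,5) (3,3) (3,4) (3,5) (4,3) (4,4) (4,5) (5,3) (5,4) (5,5)] -> total=16
Click 3 (5,4) count=1: revealed 0 new [(none)] -> total=16
Click 4 (6,5) count=1: revealed 1 new [(6,5)] -> total=17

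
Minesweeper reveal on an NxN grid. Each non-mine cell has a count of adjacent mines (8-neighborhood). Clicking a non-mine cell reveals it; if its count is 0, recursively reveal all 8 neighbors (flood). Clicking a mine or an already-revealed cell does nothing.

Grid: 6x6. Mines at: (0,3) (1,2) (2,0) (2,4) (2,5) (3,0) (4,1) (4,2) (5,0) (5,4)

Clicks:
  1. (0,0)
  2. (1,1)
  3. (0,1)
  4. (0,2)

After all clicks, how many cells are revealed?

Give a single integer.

Click 1 (0,0) count=0: revealed 4 new [(0,0) (0,1) (1,0) (1,1)] -> total=4
Click 2 (1,1) count=2: revealed 0 new [(none)] -> total=4
Click 3 (0,1) count=1: revealed 0 new [(none)] -> total=4
Click 4 (0,2) count=2: revealed 1 new [(0,2)] -> total=5

Answer: 5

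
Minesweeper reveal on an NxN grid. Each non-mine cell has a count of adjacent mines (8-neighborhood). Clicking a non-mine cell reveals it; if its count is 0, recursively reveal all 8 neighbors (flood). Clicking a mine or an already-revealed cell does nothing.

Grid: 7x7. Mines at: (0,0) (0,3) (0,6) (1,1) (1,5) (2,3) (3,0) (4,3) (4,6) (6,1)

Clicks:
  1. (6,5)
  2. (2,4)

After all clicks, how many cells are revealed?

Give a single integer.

Answer: 11

Derivation:
Click 1 (6,5) count=0: revealed 10 new [(5,2) (5,3) (5,4) (5,5) (5,6) (6,2) (6,3) (6,4) (6,5) (6,6)] -> total=10
Click 2 (2,4) count=2: revealed 1 new [(2,4)] -> total=11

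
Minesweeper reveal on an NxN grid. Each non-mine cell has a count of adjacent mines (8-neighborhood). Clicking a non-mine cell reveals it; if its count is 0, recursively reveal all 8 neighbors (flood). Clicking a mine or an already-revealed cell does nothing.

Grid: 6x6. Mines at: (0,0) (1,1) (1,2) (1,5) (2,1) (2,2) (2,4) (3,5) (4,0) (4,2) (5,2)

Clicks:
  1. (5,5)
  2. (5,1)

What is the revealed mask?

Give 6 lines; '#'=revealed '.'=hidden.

Answer: ......
......
......
......
...###
.#.###

Derivation:
Click 1 (5,5) count=0: revealed 6 new [(4,3) (4,4) (4,5) (5,3) (5,4) (5,5)] -> total=6
Click 2 (5,1) count=3: revealed 1 new [(5,1)] -> total=7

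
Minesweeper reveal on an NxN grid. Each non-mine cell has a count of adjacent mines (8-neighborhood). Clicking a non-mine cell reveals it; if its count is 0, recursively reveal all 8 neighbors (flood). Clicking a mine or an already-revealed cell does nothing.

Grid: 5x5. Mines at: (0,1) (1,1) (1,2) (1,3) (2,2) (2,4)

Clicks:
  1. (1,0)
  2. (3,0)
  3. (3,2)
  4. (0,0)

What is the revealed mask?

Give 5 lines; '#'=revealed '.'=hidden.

Click 1 (1,0) count=2: revealed 1 new [(1,0)] -> total=1
Click 2 (3,0) count=0: revealed 12 new [(2,0) (2,1) (3,0) (3,1) (3,2) (3,3) (3,4) (4,0) (4,1) (4,2) (4,3) (4,4)] -> total=13
Click 3 (3,2) count=1: revealed 0 new [(none)] -> total=13
Click 4 (0,0) count=2: revealed 1 new [(0,0)] -> total=14

Answer: #....
#....
##...
#####
#####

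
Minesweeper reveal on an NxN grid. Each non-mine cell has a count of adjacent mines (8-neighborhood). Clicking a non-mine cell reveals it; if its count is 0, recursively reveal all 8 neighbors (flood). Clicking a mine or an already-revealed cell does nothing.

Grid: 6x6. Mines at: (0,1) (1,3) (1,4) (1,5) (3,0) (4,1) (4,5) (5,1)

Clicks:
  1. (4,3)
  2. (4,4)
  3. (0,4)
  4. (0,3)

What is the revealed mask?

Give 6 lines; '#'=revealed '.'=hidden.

Answer: ...##.
......
..###.
..###.
..###.
..###.

Derivation:
Click 1 (4,3) count=0: revealed 12 new [(2,2) (2,3) (2,4) (3,2) (3,3) (3,4) (4,2) (4,3) (4,4) (5,2) (5,3) (5,4)] -> total=12
Click 2 (4,4) count=1: revealed 0 new [(none)] -> total=12
Click 3 (0,4) count=3: revealed 1 new [(0,4)] -> total=13
Click 4 (0,3) count=2: revealed 1 new [(0,3)] -> total=14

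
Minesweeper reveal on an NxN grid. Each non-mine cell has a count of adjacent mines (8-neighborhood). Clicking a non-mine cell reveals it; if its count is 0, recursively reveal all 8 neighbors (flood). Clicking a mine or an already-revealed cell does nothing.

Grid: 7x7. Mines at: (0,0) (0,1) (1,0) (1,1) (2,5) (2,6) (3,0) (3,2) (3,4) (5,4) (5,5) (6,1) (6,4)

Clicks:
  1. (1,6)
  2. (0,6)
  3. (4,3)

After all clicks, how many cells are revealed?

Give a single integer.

Click 1 (1,6) count=2: revealed 1 new [(1,6)] -> total=1
Click 2 (0,6) count=0: revealed 12 new [(0,2) (0,3) (0,4) (0,5) (0,6) (1,2) (1,3) (1,4) (1,5) (2,2) (2,3) (2,4)] -> total=13
Click 3 (4,3) count=3: revealed 1 new [(4,3)] -> total=14

Answer: 14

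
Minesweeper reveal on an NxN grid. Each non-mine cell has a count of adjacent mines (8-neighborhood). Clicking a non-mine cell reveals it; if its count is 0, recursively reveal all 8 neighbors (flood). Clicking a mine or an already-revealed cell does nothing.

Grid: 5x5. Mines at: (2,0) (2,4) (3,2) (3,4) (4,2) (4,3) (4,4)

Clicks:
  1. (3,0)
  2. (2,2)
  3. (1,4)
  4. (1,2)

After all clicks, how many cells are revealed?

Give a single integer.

Answer: 14

Derivation:
Click 1 (3,0) count=1: revealed 1 new [(3,0)] -> total=1
Click 2 (2,2) count=1: revealed 1 new [(2,2)] -> total=2
Click 3 (1,4) count=1: revealed 1 new [(1,4)] -> total=3
Click 4 (1,2) count=0: revealed 11 new [(0,0) (0,1) (0,2) (0,3) (0,4) (1,0) (1,1) (1,2) (1,3) (2,1) (2,3)] -> total=14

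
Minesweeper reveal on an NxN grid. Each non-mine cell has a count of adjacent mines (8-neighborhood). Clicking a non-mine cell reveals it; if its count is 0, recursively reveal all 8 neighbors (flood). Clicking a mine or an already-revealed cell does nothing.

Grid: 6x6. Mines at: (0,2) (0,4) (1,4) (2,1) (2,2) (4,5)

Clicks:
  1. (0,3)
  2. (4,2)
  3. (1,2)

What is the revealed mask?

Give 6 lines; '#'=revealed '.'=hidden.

Click 1 (0,3) count=3: revealed 1 new [(0,3)] -> total=1
Click 2 (4,2) count=0: revealed 15 new [(3,0) (3,1) (3,2) (3,3) (3,4) (4,0) (4,1) (4,2) (4,3) (4,4) (5,0) (5,1) (5,2) (5,3) (5,4)] -> total=16
Click 3 (1,2) count=3: revealed 1 new [(1,2)] -> total=17

Answer: ...#..
..#...
......
#####.
#####.
#####.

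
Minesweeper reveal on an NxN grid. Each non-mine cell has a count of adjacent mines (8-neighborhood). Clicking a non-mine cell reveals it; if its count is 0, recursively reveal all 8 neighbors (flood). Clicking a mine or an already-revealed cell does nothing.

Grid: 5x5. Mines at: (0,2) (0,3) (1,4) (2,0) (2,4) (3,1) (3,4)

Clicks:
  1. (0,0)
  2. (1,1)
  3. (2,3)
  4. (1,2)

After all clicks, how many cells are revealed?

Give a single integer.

Answer: 6

Derivation:
Click 1 (0,0) count=0: revealed 4 new [(0,0) (0,1) (1,0) (1,1)] -> total=4
Click 2 (1,1) count=2: revealed 0 new [(none)] -> total=4
Click 3 (2,3) count=3: revealed 1 new [(2,3)] -> total=5
Click 4 (1,2) count=2: revealed 1 new [(1,2)] -> total=6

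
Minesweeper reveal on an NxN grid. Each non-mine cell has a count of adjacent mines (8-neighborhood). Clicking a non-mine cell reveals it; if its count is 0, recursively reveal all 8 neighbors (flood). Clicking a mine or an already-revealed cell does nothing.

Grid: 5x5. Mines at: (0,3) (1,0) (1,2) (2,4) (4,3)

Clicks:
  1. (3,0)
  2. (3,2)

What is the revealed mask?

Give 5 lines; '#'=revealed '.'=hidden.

Click 1 (3,0) count=0: revealed 9 new [(2,0) (2,1) (2,2) (3,0) (3,1) (3,2) (4,0) (4,1) (4,2)] -> total=9
Click 2 (3,2) count=1: revealed 0 new [(none)] -> total=9

Answer: .....
.....
###..
###..
###..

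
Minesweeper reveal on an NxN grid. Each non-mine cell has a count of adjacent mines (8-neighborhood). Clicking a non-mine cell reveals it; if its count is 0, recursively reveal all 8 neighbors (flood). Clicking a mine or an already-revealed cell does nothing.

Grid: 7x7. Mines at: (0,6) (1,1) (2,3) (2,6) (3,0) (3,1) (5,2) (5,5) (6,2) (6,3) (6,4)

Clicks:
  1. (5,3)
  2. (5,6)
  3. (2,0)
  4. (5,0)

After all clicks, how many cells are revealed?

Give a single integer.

Click 1 (5,3) count=4: revealed 1 new [(5,3)] -> total=1
Click 2 (5,6) count=1: revealed 1 new [(5,6)] -> total=2
Click 3 (2,0) count=3: revealed 1 new [(2,0)] -> total=3
Click 4 (5,0) count=0: revealed 6 new [(4,0) (4,1) (5,0) (5,1) (6,0) (6,1)] -> total=9

Answer: 9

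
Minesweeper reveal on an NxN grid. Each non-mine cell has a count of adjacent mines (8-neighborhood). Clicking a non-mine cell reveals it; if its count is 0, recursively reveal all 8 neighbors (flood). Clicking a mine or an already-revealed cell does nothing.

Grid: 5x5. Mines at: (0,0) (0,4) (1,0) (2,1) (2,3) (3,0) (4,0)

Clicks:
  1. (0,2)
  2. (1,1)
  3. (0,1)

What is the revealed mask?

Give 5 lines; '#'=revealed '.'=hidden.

Click 1 (0,2) count=0: revealed 6 new [(0,1) (0,2) (0,3) (1,1) (1,2) (1,3)] -> total=6
Click 2 (1,1) count=3: revealed 0 new [(none)] -> total=6
Click 3 (0,1) count=2: revealed 0 new [(none)] -> total=6

Answer: .###.
.###.
.....
.....
.....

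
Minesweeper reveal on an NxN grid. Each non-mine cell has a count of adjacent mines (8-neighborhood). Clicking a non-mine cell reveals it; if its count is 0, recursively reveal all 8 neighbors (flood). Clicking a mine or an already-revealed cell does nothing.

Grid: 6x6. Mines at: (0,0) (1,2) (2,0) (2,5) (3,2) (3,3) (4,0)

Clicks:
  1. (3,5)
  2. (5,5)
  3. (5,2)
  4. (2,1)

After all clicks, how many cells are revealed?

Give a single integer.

Click 1 (3,5) count=1: revealed 1 new [(3,5)] -> total=1
Click 2 (5,5) count=0: revealed 11 new [(3,4) (4,1) (4,2) (4,3) (4,4) (4,5) (5,1) (5,2) (5,3) (5,4) (5,5)] -> total=12
Click 3 (5,2) count=0: revealed 0 new [(none)] -> total=12
Click 4 (2,1) count=3: revealed 1 new [(2,1)] -> total=13

Answer: 13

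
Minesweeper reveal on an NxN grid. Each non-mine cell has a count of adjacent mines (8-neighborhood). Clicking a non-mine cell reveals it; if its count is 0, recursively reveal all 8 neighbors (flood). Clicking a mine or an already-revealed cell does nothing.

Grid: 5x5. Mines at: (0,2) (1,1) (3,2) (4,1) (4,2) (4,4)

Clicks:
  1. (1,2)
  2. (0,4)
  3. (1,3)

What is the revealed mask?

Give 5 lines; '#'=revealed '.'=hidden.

Answer: ...##
..###
...##
...##
.....

Derivation:
Click 1 (1,2) count=2: revealed 1 new [(1,2)] -> total=1
Click 2 (0,4) count=0: revealed 8 new [(0,3) (0,4) (1,3) (1,4) (2,3) (2,4) (3,3) (3,4)] -> total=9
Click 3 (1,3) count=1: revealed 0 new [(none)] -> total=9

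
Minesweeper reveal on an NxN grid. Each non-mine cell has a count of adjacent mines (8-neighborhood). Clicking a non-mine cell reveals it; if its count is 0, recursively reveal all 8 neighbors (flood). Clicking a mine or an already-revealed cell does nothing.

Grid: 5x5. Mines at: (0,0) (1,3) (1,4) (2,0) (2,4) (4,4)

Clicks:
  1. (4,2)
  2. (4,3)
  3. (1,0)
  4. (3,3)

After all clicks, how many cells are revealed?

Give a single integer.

Answer: 12

Derivation:
Click 1 (4,2) count=0: revealed 11 new [(2,1) (2,2) (2,3) (3,0) (3,1) (3,2) (3,3) (4,0) (4,1) (4,2) (4,3)] -> total=11
Click 2 (4,3) count=1: revealed 0 new [(none)] -> total=11
Click 3 (1,0) count=2: revealed 1 new [(1,0)] -> total=12
Click 4 (3,3) count=2: revealed 0 new [(none)] -> total=12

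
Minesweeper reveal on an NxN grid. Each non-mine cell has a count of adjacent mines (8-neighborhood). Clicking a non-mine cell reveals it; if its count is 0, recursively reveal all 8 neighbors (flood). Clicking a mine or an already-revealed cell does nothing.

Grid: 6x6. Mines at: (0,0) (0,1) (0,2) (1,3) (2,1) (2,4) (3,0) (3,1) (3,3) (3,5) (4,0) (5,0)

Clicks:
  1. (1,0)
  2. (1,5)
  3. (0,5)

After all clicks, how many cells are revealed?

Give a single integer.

Answer: 5

Derivation:
Click 1 (1,0) count=3: revealed 1 new [(1,0)] -> total=1
Click 2 (1,5) count=1: revealed 1 new [(1,5)] -> total=2
Click 3 (0,5) count=0: revealed 3 new [(0,4) (0,5) (1,4)] -> total=5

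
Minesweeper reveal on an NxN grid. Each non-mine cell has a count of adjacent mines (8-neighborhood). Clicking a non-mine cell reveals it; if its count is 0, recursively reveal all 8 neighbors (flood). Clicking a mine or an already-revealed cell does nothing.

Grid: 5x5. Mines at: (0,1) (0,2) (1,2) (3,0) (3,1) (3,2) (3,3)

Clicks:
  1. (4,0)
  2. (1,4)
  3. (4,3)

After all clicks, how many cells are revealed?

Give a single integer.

Click 1 (4,0) count=2: revealed 1 new [(4,0)] -> total=1
Click 2 (1,4) count=0: revealed 6 new [(0,3) (0,4) (1,3) (1,4) (2,3) (2,4)] -> total=7
Click 3 (4,3) count=2: revealed 1 new [(4,3)] -> total=8

Answer: 8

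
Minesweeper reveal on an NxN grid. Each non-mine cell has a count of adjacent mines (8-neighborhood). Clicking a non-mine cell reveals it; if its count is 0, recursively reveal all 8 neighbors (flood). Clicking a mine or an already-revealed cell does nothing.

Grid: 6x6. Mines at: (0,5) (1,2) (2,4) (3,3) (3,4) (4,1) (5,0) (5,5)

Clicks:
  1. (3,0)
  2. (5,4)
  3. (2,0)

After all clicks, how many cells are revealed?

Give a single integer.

Answer: 9

Derivation:
Click 1 (3,0) count=1: revealed 1 new [(3,0)] -> total=1
Click 2 (5,4) count=1: revealed 1 new [(5,4)] -> total=2
Click 3 (2,0) count=0: revealed 7 new [(0,0) (0,1) (1,0) (1,1) (2,0) (2,1) (3,1)] -> total=9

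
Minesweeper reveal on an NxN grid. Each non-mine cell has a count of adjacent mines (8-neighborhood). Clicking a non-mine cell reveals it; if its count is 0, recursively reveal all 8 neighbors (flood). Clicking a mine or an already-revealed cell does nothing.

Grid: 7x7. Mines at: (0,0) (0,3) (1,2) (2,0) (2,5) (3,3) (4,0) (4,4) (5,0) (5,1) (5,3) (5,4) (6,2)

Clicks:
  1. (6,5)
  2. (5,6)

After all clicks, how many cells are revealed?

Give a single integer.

Answer: 8

Derivation:
Click 1 (6,5) count=1: revealed 1 new [(6,5)] -> total=1
Click 2 (5,6) count=0: revealed 7 new [(3,5) (3,6) (4,5) (4,6) (5,5) (5,6) (6,6)] -> total=8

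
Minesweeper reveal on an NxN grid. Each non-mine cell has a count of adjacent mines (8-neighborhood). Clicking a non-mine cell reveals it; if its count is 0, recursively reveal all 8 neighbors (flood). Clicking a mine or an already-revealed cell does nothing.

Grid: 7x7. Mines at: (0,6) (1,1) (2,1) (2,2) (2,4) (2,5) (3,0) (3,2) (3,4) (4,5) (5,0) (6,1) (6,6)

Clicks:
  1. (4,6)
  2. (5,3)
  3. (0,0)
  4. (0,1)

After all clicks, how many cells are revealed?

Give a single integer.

Answer: 14

Derivation:
Click 1 (4,6) count=1: revealed 1 new [(4,6)] -> total=1
Click 2 (5,3) count=0: revealed 11 new [(4,2) (4,3) (4,4) (5,2) (5,3) (5,4) (5,5) (6,2) (6,3) (6,4) (6,5)] -> total=12
Click 3 (0,0) count=1: revealed 1 new [(0,0)] -> total=13
Click 4 (0,1) count=1: revealed 1 new [(0,1)] -> total=14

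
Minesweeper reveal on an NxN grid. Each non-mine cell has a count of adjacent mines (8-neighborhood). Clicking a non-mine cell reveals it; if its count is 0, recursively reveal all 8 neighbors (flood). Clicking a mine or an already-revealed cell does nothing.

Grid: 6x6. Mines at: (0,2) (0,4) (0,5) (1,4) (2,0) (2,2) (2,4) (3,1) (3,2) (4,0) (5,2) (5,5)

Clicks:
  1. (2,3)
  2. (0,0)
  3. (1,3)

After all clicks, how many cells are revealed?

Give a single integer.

Answer: 6

Derivation:
Click 1 (2,3) count=4: revealed 1 new [(2,3)] -> total=1
Click 2 (0,0) count=0: revealed 4 new [(0,0) (0,1) (1,0) (1,1)] -> total=5
Click 3 (1,3) count=5: revealed 1 new [(1,3)] -> total=6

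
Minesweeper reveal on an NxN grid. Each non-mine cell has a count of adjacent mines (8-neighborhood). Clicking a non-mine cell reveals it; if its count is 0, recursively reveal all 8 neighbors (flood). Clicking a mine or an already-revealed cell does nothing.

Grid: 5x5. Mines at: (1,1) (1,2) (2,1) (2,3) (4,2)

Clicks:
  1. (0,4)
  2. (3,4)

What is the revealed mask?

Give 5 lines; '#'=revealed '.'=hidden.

Answer: ...##
...##
.....
....#
.....

Derivation:
Click 1 (0,4) count=0: revealed 4 new [(0,3) (0,4) (1,3) (1,4)] -> total=4
Click 2 (3,4) count=1: revealed 1 new [(3,4)] -> total=5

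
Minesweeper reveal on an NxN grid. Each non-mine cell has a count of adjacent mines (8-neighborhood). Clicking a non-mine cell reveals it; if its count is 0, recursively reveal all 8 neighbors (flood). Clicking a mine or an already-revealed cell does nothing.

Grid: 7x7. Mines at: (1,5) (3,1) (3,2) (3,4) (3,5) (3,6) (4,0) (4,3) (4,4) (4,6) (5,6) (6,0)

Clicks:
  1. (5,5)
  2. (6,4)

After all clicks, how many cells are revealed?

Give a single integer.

Click 1 (5,5) count=3: revealed 1 new [(5,5)] -> total=1
Click 2 (6,4) count=0: revealed 9 new [(5,1) (5,2) (5,3) (5,4) (6,1) (6,2) (6,3) (6,4) (6,5)] -> total=10

Answer: 10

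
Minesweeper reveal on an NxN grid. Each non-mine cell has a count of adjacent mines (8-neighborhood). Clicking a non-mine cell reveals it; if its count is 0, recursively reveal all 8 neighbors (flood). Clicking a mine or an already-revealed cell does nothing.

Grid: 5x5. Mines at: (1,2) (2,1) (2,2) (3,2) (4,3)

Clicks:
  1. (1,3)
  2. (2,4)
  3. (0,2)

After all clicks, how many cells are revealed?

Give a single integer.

Answer: 9

Derivation:
Click 1 (1,3) count=2: revealed 1 new [(1,3)] -> total=1
Click 2 (2,4) count=0: revealed 7 new [(0,3) (0,4) (1,4) (2,3) (2,4) (3,3) (3,4)] -> total=8
Click 3 (0,2) count=1: revealed 1 new [(0,2)] -> total=9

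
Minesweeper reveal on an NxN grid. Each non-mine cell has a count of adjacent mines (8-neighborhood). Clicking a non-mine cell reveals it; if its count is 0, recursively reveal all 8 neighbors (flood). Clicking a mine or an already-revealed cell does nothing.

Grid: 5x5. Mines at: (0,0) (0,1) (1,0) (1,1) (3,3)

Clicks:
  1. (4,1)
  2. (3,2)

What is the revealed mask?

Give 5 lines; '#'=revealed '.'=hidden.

Click 1 (4,1) count=0: revealed 9 new [(2,0) (2,1) (2,2) (3,0) (3,1) (3,2) (4,0) (4,1) (4,2)] -> total=9
Click 2 (3,2) count=1: revealed 0 new [(none)] -> total=9

Answer: .....
.....
###..
###..
###..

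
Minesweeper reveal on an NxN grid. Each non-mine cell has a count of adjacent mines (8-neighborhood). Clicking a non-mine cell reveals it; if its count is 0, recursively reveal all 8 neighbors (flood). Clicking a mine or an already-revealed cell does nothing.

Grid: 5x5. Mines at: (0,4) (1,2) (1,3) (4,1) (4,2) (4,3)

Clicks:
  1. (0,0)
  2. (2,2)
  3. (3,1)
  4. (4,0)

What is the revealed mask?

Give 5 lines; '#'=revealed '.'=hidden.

Answer: ##...
##...
###..
##...
#....

Derivation:
Click 1 (0,0) count=0: revealed 8 new [(0,0) (0,1) (1,0) (1,1) (2,0) (2,1) (3,0) (3,1)] -> total=8
Click 2 (2,2) count=2: revealed 1 new [(2,2)] -> total=9
Click 3 (3,1) count=2: revealed 0 new [(none)] -> total=9
Click 4 (4,0) count=1: revealed 1 new [(4,0)] -> total=10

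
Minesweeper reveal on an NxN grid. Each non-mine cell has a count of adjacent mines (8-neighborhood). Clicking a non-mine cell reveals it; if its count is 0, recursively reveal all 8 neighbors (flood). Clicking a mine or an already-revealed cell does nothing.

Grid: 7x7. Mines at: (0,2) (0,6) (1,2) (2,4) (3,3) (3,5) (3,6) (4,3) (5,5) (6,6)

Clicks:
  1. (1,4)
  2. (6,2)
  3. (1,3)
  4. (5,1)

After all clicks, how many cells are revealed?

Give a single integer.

Answer: 25

Derivation:
Click 1 (1,4) count=1: revealed 1 new [(1,4)] -> total=1
Click 2 (6,2) count=0: revealed 23 new [(0,0) (0,1) (1,0) (1,1) (2,0) (2,1) (2,2) (3,0) (3,1) (3,2) (4,0) (4,1) (4,2) (5,0) (5,1) (5,2) (5,3) (5,4) (6,0) (6,1) (6,2) (6,3) (6,4)] -> total=24
Click 3 (1,3) count=3: revealed 1 new [(1,3)] -> total=25
Click 4 (5,1) count=0: revealed 0 new [(none)] -> total=25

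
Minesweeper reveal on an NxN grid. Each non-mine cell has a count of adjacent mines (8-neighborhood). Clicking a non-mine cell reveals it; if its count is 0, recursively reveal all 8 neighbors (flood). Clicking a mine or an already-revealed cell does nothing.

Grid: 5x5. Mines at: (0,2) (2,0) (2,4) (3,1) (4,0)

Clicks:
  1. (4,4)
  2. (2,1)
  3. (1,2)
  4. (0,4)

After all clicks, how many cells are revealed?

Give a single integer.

Answer: 12

Derivation:
Click 1 (4,4) count=0: revealed 6 new [(3,2) (3,3) (3,4) (4,2) (4,3) (4,4)] -> total=6
Click 2 (2,1) count=2: revealed 1 new [(2,1)] -> total=7
Click 3 (1,2) count=1: revealed 1 new [(1,2)] -> total=8
Click 4 (0,4) count=0: revealed 4 new [(0,3) (0,4) (1,3) (1,4)] -> total=12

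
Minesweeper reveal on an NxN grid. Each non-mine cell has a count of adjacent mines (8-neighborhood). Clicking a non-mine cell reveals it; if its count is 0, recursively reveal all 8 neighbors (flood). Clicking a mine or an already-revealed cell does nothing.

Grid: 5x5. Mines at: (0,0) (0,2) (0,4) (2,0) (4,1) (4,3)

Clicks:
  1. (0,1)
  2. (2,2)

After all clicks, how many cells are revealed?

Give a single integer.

Click 1 (0,1) count=2: revealed 1 new [(0,1)] -> total=1
Click 2 (2,2) count=0: revealed 12 new [(1,1) (1,2) (1,3) (1,4) (2,1) (2,2) (2,3) (2,4) (3,1) (3,2) (3,3) (3,4)] -> total=13

Answer: 13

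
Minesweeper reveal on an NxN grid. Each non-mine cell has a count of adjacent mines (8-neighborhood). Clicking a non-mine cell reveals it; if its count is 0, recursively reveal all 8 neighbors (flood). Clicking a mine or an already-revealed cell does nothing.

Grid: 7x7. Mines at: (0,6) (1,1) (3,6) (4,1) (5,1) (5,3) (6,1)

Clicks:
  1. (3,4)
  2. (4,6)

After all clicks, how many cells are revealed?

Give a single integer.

Answer: 21

Derivation:
Click 1 (3,4) count=0: revealed 20 new [(0,2) (0,3) (0,4) (0,5) (1,2) (1,3) (1,4) (1,5) (2,2) (2,3) (2,4) (2,5) (3,2) (3,3) (3,4) (3,5) (4,2) (4,3) (4,4) (4,5)] -> total=20
Click 2 (4,6) count=1: revealed 1 new [(4,6)] -> total=21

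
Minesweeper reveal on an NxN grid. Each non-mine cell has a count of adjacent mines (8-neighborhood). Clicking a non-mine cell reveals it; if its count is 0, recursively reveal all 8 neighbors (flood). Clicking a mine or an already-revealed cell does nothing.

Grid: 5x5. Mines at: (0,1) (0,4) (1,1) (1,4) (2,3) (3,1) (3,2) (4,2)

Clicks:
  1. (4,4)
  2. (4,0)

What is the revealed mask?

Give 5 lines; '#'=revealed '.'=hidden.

Click 1 (4,4) count=0: revealed 4 new [(3,3) (3,4) (4,3) (4,4)] -> total=4
Click 2 (4,0) count=1: revealed 1 new [(4,0)] -> total=5

Answer: .....
.....
.....
...##
#..##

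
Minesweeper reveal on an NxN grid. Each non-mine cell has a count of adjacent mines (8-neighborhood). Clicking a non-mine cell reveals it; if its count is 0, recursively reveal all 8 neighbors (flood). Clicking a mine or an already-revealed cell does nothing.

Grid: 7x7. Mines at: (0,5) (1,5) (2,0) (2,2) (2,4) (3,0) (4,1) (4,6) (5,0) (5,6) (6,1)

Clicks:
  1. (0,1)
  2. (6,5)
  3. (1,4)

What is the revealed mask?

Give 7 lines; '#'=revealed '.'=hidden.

Answer: #####..
#####..
.......
.......
.......
.......
.....#.

Derivation:
Click 1 (0,1) count=0: revealed 10 new [(0,0) (0,1) (0,2) (0,3) (0,4) (1,0) (1,1) (1,2) (1,3) (1,4)] -> total=10
Click 2 (6,5) count=1: revealed 1 new [(6,5)] -> total=11
Click 3 (1,4) count=3: revealed 0 new [(none)] -> total=11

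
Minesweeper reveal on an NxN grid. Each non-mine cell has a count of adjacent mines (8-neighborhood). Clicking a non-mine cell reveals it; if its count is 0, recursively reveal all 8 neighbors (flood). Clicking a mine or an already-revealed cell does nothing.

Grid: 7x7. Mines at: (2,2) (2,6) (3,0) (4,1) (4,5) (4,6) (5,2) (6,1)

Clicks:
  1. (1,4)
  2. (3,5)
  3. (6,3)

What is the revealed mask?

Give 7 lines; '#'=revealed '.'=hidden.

Answer: #######
#######
##.###.
...###.
.......
.......
...#...

Derivation:
Click 1 (1,4) count=0: revealed 22 new [(0,0) (0,1) (0,2) (0,3) (0,4) (0,5) (0,6) (1,0) (1,1) (1,2) (1,3) (1,4) (1,5) (1,6) (2,0) (2,1) (2,3) (2,4) (2,5) (3,3) (3,4) (3,5)] -> total=22
Click 2 (3,5) count=3: revealed 0 new [(none)] -> total=22
Click 3 (6,3) count=1: revealed 1 new [(6,3)] -> total=23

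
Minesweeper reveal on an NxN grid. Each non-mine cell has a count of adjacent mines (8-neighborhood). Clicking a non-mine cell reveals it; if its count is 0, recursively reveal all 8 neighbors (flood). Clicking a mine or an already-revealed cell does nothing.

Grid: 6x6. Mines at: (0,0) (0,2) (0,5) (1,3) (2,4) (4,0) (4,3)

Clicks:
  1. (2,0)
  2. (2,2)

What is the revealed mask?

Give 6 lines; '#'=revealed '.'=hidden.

Answer: ......
###...
###...
###...
......
......

Derivation:
Click 1 (2,0) count=0: revealed 9 new [(1,0) (1,1) (1,2) (2,0) (2,1) (2,2) (3,0) (3,1) (3,2)] -> total=9
Click 2 (2,2) count=1: revealed 0 new [(none)] -> total=9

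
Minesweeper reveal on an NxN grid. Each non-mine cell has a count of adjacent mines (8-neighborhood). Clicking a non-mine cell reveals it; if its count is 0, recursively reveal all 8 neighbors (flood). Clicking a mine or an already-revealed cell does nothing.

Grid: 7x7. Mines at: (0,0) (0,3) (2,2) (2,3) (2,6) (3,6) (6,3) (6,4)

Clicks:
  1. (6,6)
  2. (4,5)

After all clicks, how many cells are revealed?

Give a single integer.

Click 1 (6,6) count=0: revealed 6 new [(4,5) (4,6) (5,5) (5,6) (6,5) (6,6)] -> total=6
Click 2 (4,5) count=1: revealed 0 new [(none)] -> total=6

Answer: 6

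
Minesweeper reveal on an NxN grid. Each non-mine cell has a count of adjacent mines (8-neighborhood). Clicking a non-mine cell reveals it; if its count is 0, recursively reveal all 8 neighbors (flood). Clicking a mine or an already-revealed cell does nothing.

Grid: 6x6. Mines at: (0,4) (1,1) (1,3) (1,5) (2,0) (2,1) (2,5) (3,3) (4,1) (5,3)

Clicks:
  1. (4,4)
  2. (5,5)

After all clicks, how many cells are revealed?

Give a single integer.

Answer: 6

Derivation:
Click 1 (4,4) count=2: revealed 1 new [(4,4)] -> total=1
Click 2 (5,5) count=0: revealed 5 new [(3,4) (3,5) (4,5) (5,4) (5,5)] -> total=6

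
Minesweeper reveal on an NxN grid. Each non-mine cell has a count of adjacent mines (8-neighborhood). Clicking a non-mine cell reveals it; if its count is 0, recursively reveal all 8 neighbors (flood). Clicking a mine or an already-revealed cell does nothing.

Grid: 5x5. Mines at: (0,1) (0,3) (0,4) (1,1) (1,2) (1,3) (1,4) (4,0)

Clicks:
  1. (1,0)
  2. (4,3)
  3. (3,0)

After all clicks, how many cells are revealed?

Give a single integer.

Answer: 14

Derivation:
Click 1 (1,0) count=2: revealed 1 new [(1,0)] -> total=1
Click 2 (4,3) count=0: revealed 12 new [(2,1) (2,2) (2,3) (2,4) (3,1) (3,2) (3,3) (3,4) (4,1) (4,2) (4,3) (4,4)] -> total=13
Click 3 (3,0) count=1: revealed 1 new [(3,0)] -> total=14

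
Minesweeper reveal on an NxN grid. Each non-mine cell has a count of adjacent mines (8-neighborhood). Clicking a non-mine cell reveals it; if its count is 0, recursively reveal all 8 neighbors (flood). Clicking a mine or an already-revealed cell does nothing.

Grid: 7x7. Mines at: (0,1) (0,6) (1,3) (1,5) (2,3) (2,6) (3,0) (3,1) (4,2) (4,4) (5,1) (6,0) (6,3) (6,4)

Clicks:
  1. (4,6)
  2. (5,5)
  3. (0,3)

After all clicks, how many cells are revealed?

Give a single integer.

Click 1 (4,6) count=0: revealed 8 new [(3,5) (3,6) (4,5) (4,6) (5,5) (5,6) (6,5) (6,6)] -> total=8
Click 2 (5,5) count=2: revealed 0 new [(none)] -> total=8
Click 3 (0,3) count=1: revealed 1 new [(0,3)] -> total=9

Answer: 9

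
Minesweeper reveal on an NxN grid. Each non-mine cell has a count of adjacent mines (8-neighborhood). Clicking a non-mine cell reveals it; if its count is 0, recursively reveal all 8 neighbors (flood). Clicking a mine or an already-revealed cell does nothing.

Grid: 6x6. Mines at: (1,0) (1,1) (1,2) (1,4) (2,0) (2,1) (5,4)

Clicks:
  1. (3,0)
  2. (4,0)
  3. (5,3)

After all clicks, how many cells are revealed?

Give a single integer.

Click 1 (3,0) count=2: revealed 1 new [(3,0)] -> total=1
Click 2 (4,0) count=0: revealed 19 new [(2,2) (2,3) (2,4) (2,5) (3,1) (3,2) (3,3) (3,4) (3,5) (4,0) (4,1) (4,2) (4,3) (4,4) (4,5) (5,0) (5,1) (5,2) (5,3)] -> total=20
Click 3 (5,3) count=1: revealed 0 new [(none)] -> total=20

Answer: 20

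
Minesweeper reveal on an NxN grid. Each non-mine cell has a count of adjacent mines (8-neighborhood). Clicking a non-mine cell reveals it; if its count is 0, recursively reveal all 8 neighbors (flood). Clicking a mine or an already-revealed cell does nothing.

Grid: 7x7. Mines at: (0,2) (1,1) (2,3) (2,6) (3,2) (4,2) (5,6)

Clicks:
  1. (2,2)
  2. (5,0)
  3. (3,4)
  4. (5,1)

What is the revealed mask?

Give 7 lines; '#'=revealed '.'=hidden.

Answer: .......
.......
###....
##.###.
##.###.
######.
######.

Derivation:
Click 1 (2,2) count=3: revealed 1 new [(2,2)] -> total=1
Click 2 (5,0) count=0: revealed 24 new [(2,0) (2,1) (3,0) (3,1) (3,3) (3,4) (3,5) (4,0) (4,1) (4,3) (4,4) (4,5) (5,0) (5,1) (5,2) (5,3) (5,4) (5,5) (6,0) (6,1) (6,2) (6,3) (6,4) (6,5)] -> total=25
Click 3 (3,4) count=1: revealed 0 new [(none)] -> total=25
Click 4 (5,1) count=1: revealed 0 new [(none)] -> total=25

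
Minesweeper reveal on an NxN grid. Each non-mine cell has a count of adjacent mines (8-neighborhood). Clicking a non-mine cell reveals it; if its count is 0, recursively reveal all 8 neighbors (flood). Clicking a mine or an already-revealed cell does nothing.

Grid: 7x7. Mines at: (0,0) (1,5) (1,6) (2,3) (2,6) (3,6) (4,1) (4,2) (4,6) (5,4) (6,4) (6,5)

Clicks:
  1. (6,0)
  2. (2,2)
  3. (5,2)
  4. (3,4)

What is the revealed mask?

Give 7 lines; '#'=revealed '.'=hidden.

Click 1 (6,0) count=0: revealed 8 new [(5,0) (5,1) (5,2) (5,3) (6,0) (6,1) (6,2) (6,3)] -> total=8
Click 2 (2,2) count=1: revealed 1 new [(2,2)] -> total=9
Click 3 (5,2) count=2: revealed 0 new [(none)] -> total=9
Click 4 (3,4) count=1: revealed 1 new [(3,4)] -> total=10

Answer: .......
.......
..#....
....#..
.......
####...
####...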